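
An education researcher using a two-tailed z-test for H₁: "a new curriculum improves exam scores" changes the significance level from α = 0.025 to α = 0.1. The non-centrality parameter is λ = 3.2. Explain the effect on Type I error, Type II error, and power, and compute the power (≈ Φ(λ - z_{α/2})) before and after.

Increasing α from 0.025 to 0.1:
• Type I error rate increases (α is the Type I rate by definition).
• Critical value moves from z_{α/2} = 2.241 to 1.645, so power = Φ(λ - z_{α/2}) goes from Φ(3.2 - 2.241) = 0.831 to Φ(3.2 - 1.645) = 0.94.
• Type II error rate β = 1 - power therefore decreases (0.169 → 0.06).
Appropriate when false negatives are costly — here, keeping the old curriculum when the new one would have helped students.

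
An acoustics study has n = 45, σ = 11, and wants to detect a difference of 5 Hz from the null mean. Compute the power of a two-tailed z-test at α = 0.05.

SE = σ/√n = 11/√45 = 1.64. Non-centrality λ = d/SE = 5/1.64 = 3.049. Power ≈ Φ(λ - z_{α/2}) = Φ(3.049 - 1.96) = Φ(1.089) = 0.862.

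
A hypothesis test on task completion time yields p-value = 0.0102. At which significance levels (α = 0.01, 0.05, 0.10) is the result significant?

p = 0.0102. Significant at: α = 0.05, 0.1.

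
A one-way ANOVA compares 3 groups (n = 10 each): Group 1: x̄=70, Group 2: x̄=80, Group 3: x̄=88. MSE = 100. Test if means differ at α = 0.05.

Grand mean = 79.33. SS_between = 1626.67, MS_between = 813.33. F = 8.133, F_crit ≈ 3.354. Reject H₀.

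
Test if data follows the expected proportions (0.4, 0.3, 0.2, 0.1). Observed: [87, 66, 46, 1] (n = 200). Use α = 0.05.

Expected: [80.0, 60.0, 40.0, 20.0]. χ² = 20.163. df = 3, critical = 7.815. Reject H₀.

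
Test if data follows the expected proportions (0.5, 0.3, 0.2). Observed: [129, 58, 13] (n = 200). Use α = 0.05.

Expected: [100.0, 60.0, 40.0]. χ² = 26.702. df = 2, critical = 5.991. Reject H₀.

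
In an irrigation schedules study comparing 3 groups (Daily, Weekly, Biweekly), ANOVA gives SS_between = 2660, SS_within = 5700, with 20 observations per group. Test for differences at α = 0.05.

df_between = 2, df_within = 57. F = MS_between/MS_within = 1330.0/100.0 = 13.3. F_crit ≈ 3.159. Reject H₀. At least one mean differs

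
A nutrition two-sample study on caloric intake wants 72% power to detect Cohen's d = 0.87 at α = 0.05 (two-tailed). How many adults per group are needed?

z_{α/2} = 1.96, z_β = Φ⁻¹(0.72) = 0.583. For large effect (d = 0.87): n per group = 2(z_{α/2} + z_β)²/d² = 2(1.96 + 0.583)²/0.87² = 17.1 → 18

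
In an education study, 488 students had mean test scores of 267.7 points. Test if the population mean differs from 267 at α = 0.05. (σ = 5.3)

z = (x̄ - μ₀)/(σ/√n) = (267.7 - 267)/(5.3/√488) = 2.918. Critical value: ±1.96. Since |2.918| > 1.96, Reject H₀.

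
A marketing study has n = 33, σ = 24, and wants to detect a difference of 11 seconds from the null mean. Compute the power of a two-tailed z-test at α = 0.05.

SE = σ/√n = 24/√33 = 4.178. Non-centrality λ = d/SE = 11/4.178 = 2.633. Power ≈ Φ(λ - z_{α/2}) = Φ(2.633 - 1.96) = Φ(0.673) = 0.75.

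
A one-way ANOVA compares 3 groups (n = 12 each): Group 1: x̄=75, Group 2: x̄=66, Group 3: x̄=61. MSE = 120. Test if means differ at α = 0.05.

Grand mean = 67.33. SS_between = 1208.0, MS_between = 604.0. F = 5.033, F_crit ≈ 3.285. Reject H₀.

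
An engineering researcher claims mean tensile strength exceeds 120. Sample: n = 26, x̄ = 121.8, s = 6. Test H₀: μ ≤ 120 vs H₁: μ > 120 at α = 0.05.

t = (121.8 - 120)/(6/√26) = 1.53, df = 25. Critical t = 1.708. Fail to reject H₀.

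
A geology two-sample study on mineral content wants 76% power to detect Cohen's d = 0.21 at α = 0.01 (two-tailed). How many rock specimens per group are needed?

z_{α/2} = 2.576, z_β = Φ⁻¹(0.76) = 0.706. For small effect (d = 0.21): n per group = 2(z_{α/2} + z_β)²/d² = 2(2.576 + 0.706)²/0.21² = 488.5 → 489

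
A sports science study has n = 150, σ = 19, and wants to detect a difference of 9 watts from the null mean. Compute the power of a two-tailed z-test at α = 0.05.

SE = σ/√n = 19/√150 = 1.551. Non-centrality λ = d/SE = 9/1.551 = 5.801. Power ≈ Φ(λ - z_{α/2}) = Φ(5.801 - 1.96) = Φ(3.841) = 1.0.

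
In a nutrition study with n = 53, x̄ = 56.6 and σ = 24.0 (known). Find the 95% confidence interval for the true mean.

CI = x̄ ± z*(σ/√n) = 56.6 ± 1.96(24.0/√53) = 56.6 ± 6.46 = (50.14, 63.06)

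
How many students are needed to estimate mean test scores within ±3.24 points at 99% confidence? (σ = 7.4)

n = (z*σ/E)² = (2.576×7.4/3.24)² = 34.6 → n = 35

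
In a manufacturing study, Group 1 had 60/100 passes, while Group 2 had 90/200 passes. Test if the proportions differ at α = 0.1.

p̂₁ = 0.6, p̂₂ = 0.45, pooled p̂ = 0.5. z = 2.449. Critical: ±1.645. Reject H₀.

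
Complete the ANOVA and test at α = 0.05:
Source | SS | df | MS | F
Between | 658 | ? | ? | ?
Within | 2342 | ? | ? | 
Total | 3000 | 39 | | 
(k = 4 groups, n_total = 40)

df_between = 3, df_within = 36. MS_between = 219.33, MS_within = 65.06. F = 3.371, F_crit ≈ 2.866. Reject H₀.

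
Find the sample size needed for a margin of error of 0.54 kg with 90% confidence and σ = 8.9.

n = (z*σ/E)² = (1.645×8.9/0.54)² = 735.1 → n = 736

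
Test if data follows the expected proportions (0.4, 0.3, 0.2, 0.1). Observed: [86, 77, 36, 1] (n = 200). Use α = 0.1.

Expected: [80.0, 60.0, 40.0, 20.0]. χ² = 23.717. df = 3, critical = 6.251. Reject H₀.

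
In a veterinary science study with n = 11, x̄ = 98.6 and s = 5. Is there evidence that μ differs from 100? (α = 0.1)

t = (x̄ - μ₀)/(s/√n) = (98.6 - 100)/(5/√11) = -0.929. df = 10, critical t = ±1.812. Fail to reject H₀.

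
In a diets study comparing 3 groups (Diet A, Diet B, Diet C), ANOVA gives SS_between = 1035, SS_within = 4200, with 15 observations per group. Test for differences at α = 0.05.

df_between = 2, df_within = 42. F = MS_between/MS_within = 517.5/100.0 = 5.175. F_crit ≈ 3.22. Reject H₀. At least one mean differs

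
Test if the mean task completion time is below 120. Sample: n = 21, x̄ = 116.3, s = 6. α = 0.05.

t = (116.3 - 120)/(6/√21) = -2.826, df = 20. Critical t = -1.725. Reject H₀.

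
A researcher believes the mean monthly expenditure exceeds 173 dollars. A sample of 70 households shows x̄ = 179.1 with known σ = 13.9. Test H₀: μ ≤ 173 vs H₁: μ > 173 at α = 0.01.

z = 3.672. Critical value: 2.33. Reject H₀.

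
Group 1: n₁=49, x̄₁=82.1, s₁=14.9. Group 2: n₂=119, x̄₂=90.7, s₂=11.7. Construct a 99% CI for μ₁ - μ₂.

Difference = -8.6. SE = √(14.9²/49 + 11.7²/119) = 2.384. CI = (-14.74, -2.46)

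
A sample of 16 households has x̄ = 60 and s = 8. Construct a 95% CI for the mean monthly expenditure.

CI = x̄ ± t*(s/√n) = 60 ± 2.131(8/√16) = (55.74, 64.26)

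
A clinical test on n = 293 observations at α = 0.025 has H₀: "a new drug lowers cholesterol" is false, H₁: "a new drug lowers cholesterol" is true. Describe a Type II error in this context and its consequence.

Type II error: failing to reject H₀ when it is false — concluding that a new drug lowers cholesterol is not supported when in fact it is. Consequence: shelving an effective drug — patients miss out on a treatment that would have helped.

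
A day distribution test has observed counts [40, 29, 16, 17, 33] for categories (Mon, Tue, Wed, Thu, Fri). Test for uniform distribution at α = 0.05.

Expected = 27 each. χ² = Σ(O-E)²/E = 15.926. df = 4, critical value = 9.488. Reject H₀.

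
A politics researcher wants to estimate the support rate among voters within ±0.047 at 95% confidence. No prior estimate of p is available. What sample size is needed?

Conservative approach: use p = 0.5 (maximizes p(1-p) = 0.25). n = z²(0.25)/E² = 1.96²×0.25/0.047² = 434.8 → n = 435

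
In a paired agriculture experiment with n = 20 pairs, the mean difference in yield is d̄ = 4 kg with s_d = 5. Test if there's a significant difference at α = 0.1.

t = d̄/(s_d/√n) = 4/(5/√20) = 3.578. df = 19, critical t = ±1.729. Reject H₀.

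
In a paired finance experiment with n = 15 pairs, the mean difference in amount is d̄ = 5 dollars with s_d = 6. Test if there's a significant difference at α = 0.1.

t = d̄/(s_d/√n) = 5/(6/√15) = 3.227. df = 14, critical t = ±1.761. Reject H₀.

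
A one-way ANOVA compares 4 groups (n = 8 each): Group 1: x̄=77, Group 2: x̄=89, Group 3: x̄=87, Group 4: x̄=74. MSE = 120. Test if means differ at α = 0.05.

Grand mean = 81.75. SS_between = 1302.0, MS_between = 434.0. F = 3.617, F_crit ≈ 2.947. Reject H₀.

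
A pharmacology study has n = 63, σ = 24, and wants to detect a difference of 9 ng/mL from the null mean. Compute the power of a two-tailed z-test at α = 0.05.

SE = σ/√n = 24/√63 = 3.024. Non-centrality λ = d/SE = 9/3.024 = 2.976. Power ≈ Φ(λ - z_{α/2}) = Φ(2.976 - 1.96) = Φ(1.016) = 0.845.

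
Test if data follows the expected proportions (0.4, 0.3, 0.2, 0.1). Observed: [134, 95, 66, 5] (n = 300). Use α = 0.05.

Expected: [120.0, 90.0, 60.0, 30.0]. χ² = 23.344. df = 3, critical = 7.815. Reject H₀.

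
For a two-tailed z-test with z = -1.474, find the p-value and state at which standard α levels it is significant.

p = 2·P(Z > |-1.474|) = 2·(1 - Φ(1.474)) ≈ 0.1405. Not significant at any standard level.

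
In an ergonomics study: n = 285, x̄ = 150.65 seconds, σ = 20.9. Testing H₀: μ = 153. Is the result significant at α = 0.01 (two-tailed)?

z = (150.65 - 153)/(20.9/√285) = -1.898. Since |z| ≤ 2.576, not significant at α = 0.01.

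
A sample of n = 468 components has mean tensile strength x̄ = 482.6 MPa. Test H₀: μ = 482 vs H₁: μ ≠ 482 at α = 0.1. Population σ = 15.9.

z = (x̄ - μ₀)/(σ/√n) = (482.6 - 482)/(15.9/√468) = 0.816. Critical value: ±1.645. Since |0.816| ≤ 1.645, Fail to reject H₀.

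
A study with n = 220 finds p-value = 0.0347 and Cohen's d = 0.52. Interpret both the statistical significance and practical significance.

Statistically significant (p = 0.0347 < 0.05). Cohen's d = 0.52 indicates a medium effect size. Both statistical and practical significance should be considered.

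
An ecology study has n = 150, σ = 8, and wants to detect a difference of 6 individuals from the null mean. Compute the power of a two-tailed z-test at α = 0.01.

SE = σ/√n = 8/√150 = 0.653. Non-centrality λ = d/SE = 6/0.653 = 9.186. Power ≈ Φ(λ - z_{α/2}) = Φ(9.186 - 2.576) = Φ(6.61) = 1.0.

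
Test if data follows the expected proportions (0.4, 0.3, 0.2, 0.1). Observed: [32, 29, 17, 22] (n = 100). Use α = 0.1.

Expected: [40.0, 30.0, 20.0, 10.0]. χ² = 16.483. df = 3, critical = 6.251. Reject H₀.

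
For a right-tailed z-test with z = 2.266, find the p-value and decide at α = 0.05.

p = P(Z > 2.266) = 1 - Φ(2.266) ≈ 0.0117. Since p < 0.05, reject H₀ (significant) at α = 0.05.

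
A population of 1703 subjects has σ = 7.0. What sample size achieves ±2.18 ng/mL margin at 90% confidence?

Without FPC: n₀ = (1.645×7.0/2.18)² = 27.901. With FPC: n = n₀N/(n₀+N-1) = 27.5 → n = 28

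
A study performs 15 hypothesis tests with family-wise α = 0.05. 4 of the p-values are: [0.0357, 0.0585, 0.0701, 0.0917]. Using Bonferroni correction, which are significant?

Bonferroni α = 0.05/15 = 0.00333. None of the given p-values are significant.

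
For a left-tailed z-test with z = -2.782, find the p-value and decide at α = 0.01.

p = P(Z < -2.782) = Φ(-2.782) ≈ 0.0027. Since p < 0.01, reject H₀ (significant) at α = 0.01.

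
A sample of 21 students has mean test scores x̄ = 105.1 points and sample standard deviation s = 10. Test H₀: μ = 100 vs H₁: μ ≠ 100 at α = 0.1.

t = (x̄ - μ₀)/(s/√n) = (105.1 - 100)/(10/√21) = 2.337. df = 20, critical t = ±1.725. Reject H₀.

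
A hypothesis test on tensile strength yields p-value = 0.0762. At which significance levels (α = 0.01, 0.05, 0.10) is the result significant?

p = 0.0762. Significant at: α = 0.1.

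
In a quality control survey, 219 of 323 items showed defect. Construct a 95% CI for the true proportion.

p̂ = 0.678. CI = p̂ ± z*√(p̂(1-p̂)/n) = (0.627, 0.729)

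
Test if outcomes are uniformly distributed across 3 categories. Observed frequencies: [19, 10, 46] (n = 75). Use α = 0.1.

Expected = 25 each. χ² = Σ(O-E)²/E = 28.08. df = 2, critical value = 4.605. Reject H₀.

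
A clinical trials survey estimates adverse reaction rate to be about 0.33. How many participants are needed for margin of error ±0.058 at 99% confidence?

n = z²p(1-p)/E² = 2.576²×0.33×0.67/0.058² = 436.1 → n = 437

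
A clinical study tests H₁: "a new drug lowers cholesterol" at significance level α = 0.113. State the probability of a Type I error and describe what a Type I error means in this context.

P(Type I error) = α = 0.113. A Type I error is rejecting H₀ when H₀ is actually true (false positive) — here, concluding that a new drug lowers cholesterol when in fact this is not the case. Consequence: approving an ineffective drug — patients take a useless medication and may skip effective alternatives.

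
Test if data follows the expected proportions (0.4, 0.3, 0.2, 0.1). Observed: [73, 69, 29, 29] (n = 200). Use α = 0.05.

Expected: [80.0, 60.0, 40.0, 20.0]. χ² = 9.037. df = 3, critical = 7.815. Reject H₀.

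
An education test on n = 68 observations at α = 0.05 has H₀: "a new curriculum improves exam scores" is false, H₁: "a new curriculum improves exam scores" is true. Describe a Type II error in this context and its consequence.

Type II error: failing to reject H₀ when it is false — concluding that a new curriculum improves exam scores is not supported when in fact it is. Consequence: keeping the old curriculum when the new one would have helped students.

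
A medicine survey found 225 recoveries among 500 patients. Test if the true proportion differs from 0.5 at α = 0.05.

p̂ = 0.45, p₀ = 0.5. z = (p̂ - p₀)/√(p₀(1-p₀)/n) = -2.236. Critical: ±1.96. Reject H₀.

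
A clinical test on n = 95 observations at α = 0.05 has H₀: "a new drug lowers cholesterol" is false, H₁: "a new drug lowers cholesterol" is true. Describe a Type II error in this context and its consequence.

Type II error: failing to reject H₀ when it is false — concluding that a new drug lowers cholesterol is not supported when in fact it is. Consequence: shelving an effective drug — patients miss out on a treatment that would have helped.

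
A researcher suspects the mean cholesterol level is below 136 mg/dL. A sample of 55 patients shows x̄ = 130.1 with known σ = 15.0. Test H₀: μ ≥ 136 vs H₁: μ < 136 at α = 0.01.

z = -2.917. Critical value: -2.33. Reject H₀.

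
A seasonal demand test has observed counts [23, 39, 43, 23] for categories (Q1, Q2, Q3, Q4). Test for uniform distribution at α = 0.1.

Expected = 32 each. χ² = Σ(O-E)²/E = 10.375. df = 3, critical value = 6.251. Reject H₀.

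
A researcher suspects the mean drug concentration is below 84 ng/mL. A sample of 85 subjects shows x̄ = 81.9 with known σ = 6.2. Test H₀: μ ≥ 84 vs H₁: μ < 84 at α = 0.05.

z = -3.123. Critical value: -1.645. Reject H₀.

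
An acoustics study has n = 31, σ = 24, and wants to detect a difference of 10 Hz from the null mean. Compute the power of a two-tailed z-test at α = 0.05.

SE = σ/√n = 24/√31 = 4.311. Non-centrality λ = d/SE = 10/4.311 = 2.32. Power ≈ Φ(λ - z_{α/2}) = Φ(2.32 - 1.96) = Φ(0.36) = 0.641.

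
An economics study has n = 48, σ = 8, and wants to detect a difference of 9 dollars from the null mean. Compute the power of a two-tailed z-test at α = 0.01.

SE = σ/√n = 8/√48 = 1.155. Non-centrality λ = d/SE = 9/1.155 = 7.794. Power ≈ Φ(λ - z_{α/2}) = Φ(7.794 - 2.576) = Φ(5.218) = 1.0.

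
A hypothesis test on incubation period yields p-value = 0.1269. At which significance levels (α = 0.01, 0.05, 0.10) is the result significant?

p = 0.1269. Not significant at any of the given levels.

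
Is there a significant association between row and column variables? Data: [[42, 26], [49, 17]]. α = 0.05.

χ² = 2.393. df = 1, critical = 3.841. Fail to reject H₀. No evidence of dependence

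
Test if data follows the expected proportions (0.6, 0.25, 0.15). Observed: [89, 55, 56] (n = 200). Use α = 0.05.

Expected: [120.0, 50.0, 30.0]. χ² = 31.042. df = 2, critical = 5.991. Reject H₀.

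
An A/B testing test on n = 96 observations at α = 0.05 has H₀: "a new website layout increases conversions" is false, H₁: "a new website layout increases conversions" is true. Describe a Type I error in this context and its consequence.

Type I error: rejecting H₀ when it is true — concluding that a new website layout increases conversions when in fact it is not. Consequence: rolling out a layout that doesn't actually help — wasted engineering effort.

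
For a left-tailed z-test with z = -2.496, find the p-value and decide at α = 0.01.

p = P(Z < -2.496) = Φ(-2.496) ≈ 0.0063. Since p < 0.01, reject H₀ (significant) at α = 0.01.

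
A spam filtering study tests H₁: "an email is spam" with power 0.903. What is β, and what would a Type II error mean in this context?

β = 1 - power = 1 - 0.903 = 0.097. A Type II error is failing to reject H₀ when H₀ is false (false negative) — here, failing to conclude that an email is spam when in fact it is true. Consequence: a spam email lands in the inbox.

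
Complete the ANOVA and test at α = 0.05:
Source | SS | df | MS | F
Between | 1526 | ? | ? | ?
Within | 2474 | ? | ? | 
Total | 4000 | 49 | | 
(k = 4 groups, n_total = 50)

df_between = 3, df_within = 46. MS_between = 508.67, MS_within = 53.78. F = 9.458, F_crit ≈ 2.807. Reject H₀.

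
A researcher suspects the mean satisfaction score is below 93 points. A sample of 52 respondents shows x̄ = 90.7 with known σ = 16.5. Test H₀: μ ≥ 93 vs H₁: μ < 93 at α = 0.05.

z = -1.005. Critical value: -1.645. Fail to reject H₀.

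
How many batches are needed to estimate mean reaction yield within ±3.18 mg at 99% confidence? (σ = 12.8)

n = (z*σ/E)² = (2.576×12.8/3.18)² = 107.5 → n = 108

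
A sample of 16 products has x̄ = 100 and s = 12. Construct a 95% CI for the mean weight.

CI = x̄ ± t*(s/√n) = 100 ± 2.131(12/√16) = (93.61, 106.39)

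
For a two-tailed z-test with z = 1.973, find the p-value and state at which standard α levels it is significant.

p = 2·P(Z > |1.973|) = 2·(1 - Φ(1.973)) ≈ 0.0485. Significant at α = 0.1; Significant at α = 0.05.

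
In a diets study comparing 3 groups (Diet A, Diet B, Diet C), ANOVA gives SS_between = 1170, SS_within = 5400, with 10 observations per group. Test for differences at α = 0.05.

df_between = 2, df_within = 27. F = MS_between/MS_within = 585.0/200.0 = 2.925. F_crit ≈ 3.354. Fail to reject H₀.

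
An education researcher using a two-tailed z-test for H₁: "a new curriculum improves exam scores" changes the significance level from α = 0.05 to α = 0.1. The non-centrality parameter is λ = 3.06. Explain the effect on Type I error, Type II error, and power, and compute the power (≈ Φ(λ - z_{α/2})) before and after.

Increasing α from 0.05 to 0.1:
• Type I error rate increases (α is the Type I rate by definition).
• Critical value moves from z_{α/2} = 1.96 to 1.645, so power = Φ(λ - z_{α/2}) goes from Φ(3.06 - 1.96) = 0.864 to Φ(3.06 - 1.645) = 0.921.
• Type II error rate β = 1 - power therefore decreases (0.136 → 0.079).
Appropriate when false negatives are costly — here, keeping the old curriculum when the new one would have helped students.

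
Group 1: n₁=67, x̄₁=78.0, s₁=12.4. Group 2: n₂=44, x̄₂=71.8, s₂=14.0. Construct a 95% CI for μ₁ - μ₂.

Difference = 6.2. SE = √(12.4²/67 + 14.0²/44) = 2.598. CI = (1.11, 11.29)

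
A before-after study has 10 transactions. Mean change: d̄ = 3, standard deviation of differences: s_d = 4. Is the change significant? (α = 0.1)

t = d̄/(s_d/√n) = 3/(4/√10) = 2.372. df = 9, critical t = ±1.833. Reject H₀.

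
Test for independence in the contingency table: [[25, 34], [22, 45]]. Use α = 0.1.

χ² = 1.22. df = 1, critical = 2.706. Fail to reject H₀. No evidence of dependence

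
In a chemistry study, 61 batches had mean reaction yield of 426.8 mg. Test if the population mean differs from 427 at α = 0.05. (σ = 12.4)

z = (x̄ - μ₀)/(σ/√n) = (426.8 - 427)/(12.4/√61) = -0.126. Critical value: ±1.96. Since |-0.126| ≤ 1.96, Fail to reject H₀.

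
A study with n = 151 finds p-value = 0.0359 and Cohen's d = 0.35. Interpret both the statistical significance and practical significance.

Statistically significant (p = 0.0359 < 0.05). Cohen's d = 0.35 indicates a small effect size. Both statistical and practical significance should be considered.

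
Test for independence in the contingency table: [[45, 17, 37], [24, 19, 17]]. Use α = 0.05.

χ² = 4.622. df = 2, critical = 5.991. Fail to reject H₀. No evidence of dependence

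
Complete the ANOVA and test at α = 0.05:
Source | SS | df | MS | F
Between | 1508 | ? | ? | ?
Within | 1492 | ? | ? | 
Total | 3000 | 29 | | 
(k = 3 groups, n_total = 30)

df_between = 2, df_within = 27. MS_between = 754.0, MS_within = 55.26. F = 13.645, F_crit ≈ 3.354. Reject H₀.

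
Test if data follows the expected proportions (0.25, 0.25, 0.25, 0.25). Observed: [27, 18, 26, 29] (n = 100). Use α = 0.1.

Expected: [25.0, 25.0, 25.0, 25.0]. χ² = 2.8. df = 3, critical = 6.251. Fail to reject H₀.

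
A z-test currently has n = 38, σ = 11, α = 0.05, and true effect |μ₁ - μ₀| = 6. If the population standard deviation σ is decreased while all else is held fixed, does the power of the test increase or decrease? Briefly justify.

Power increases: a smaller σ shrinks the standard error σ/√n, moving the sampling distribution under H₁ further from the critical value.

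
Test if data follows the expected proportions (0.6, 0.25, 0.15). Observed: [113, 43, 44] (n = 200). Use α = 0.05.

Expected: [120.0, 50.0, 30.0]. χ² = 7.922. df = 2, critical = 5.991. Reject H₀.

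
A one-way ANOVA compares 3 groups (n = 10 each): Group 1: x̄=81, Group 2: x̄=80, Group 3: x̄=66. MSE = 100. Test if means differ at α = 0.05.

Grand mean = 75.67. SS_between = 1406.67, MS_between = 703.33. F = 7.033, F_crit ≈ 3.354. Reject H₀.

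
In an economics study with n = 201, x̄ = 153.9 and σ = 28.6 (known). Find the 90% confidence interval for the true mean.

CI = x̄ ± z*(σ/√n) = 153.9 ± 1.645(28.6/√201) = 153.9 ± 3.32 = (150.58, 157.22)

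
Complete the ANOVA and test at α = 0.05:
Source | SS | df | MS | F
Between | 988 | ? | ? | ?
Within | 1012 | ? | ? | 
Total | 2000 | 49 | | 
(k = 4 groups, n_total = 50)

df_between = 3, df_within = 46. MS_between = 329.33, MS_within = 22.0. F = 14.97, F_crit ≈ 2.807. Reject H₀.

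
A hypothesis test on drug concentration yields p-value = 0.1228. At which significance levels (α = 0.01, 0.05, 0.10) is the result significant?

p = 0.1228. Not significant at any of the given levels.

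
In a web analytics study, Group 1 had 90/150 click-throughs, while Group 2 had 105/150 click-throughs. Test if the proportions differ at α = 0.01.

p̂₁ = 0.6, p̂₂ = 0.7, pooled p̂ = 0.65. z = -1.816. Critical: ±2.576. Fail to reject H₀.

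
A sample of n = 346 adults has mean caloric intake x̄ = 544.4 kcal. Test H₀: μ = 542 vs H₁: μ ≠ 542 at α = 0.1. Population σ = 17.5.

z = (x̄ - μ₀)/(σ/√n) = (544.4 - 542)/(17.5/√346) = 2.551. Critical value: ±1.645. Since |2.551| > 1.645, Reject H₀.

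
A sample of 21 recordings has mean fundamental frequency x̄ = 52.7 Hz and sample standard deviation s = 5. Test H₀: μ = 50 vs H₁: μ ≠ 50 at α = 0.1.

t = (x̄ - μ₀)/(s/√n) = (52.7 - 50)/(5/√21) = 2.475. df = 20, critical t = ±1.725. Reject H₀.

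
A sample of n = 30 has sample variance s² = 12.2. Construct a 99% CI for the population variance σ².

df = 29. χ²_{0.005} = 52.336, χ²_{0.995} = 13.121. CI for σ² = ((n-1)s²/χ²_{α/2}, (n-1)s²/χ²_{1-α/2}) = (29·12.2/52.336, 29·12.2/13.121) = (6.76, 26.96)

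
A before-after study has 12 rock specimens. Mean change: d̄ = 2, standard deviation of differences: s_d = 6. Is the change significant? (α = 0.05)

t = d̄/(s_d/√n) = 2/(6/√12) = 1.155. df = 11, critical t = ±2.201. Fail to reject H₀.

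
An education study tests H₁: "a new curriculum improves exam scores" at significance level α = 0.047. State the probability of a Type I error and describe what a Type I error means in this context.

P(Type I error) = α = 0.047. A Type I error is rejecting H₀ when H₀ is actually true (false positive) — here, concluding that a new curriculum improves exam scores when in fact this is not the case. Consequence: adopting a curriculum that gives no real benefit — disruption for nothing.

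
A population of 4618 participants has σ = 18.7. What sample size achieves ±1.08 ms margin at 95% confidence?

Without FPC: n₀ = (1.96×18.7/1.08)² = 1151.722. With FPC: n = n₀N/(n₀+N-1) = 922.0 → n = 922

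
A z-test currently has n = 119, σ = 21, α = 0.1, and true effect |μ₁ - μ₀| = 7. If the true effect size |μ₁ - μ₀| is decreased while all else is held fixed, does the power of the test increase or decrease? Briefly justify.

Power decreases: a smaller true effect decreases the non-centrality λ = |μ₁ - μ₀|/(σ/√n).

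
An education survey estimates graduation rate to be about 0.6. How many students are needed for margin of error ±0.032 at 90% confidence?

n = z²p(1-p)/E² = 1.645²×0.6×0.4/0.032² = 634.2 → n = 635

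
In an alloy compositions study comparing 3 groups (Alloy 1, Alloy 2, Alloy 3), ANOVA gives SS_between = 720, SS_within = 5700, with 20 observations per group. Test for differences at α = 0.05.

df_between = 2, df_within = 57. F = MS_between/MS_within = 360.0/100.0 = 3.6. F_crit ≈ 3.159. Reject H₀. At least one mean differs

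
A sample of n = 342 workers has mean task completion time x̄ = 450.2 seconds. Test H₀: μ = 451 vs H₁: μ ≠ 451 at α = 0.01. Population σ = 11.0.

z = (x̄ - μ₀)/(σ/√n) = (450.2 - 451)/(11.0/√342) = -1.345. Critical value: ±2.576. Since |-1.345| ≤ 2.576, Fail to reject H₀.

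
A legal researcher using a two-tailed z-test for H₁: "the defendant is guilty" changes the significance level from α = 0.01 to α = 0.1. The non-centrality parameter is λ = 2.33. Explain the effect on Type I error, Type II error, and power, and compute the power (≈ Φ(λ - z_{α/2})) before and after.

Increasing α from 0.01 to 0.1:
• Type I error rate increases (α is the Type I rate by definition).
• Critical value moves from z_{α/2} = 2.576 to 1.645, so power = Φ(λ - z_{α/2}) goes from Φ(2.33 - 2.576) = 0.403 to Φ(2.33 - 1.645) = 0.753.
• Type II error rate β = 1 - power therefore decreases (0.597 → 0.247).
Appropriate when false negatives are costly — here, acquitting a guilty person.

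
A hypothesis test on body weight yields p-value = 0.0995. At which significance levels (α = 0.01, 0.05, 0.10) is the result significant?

p = 0.0995. Significant at: α = 0.1.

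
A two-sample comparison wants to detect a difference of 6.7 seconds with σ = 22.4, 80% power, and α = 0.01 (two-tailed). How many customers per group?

n per group = 2(z_α/2 + z_β)²σ²/d² = 2×(2.576 + 0.84)²×22.4²/6.7² = 260.9 → n = 261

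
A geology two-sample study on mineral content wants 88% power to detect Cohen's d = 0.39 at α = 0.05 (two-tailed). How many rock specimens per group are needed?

z_{α/2} = 1.96, z_β = Φ⁻¹(0.88) = 1.175. For small effect (d = 0.39): n per group = 2(z_{α/2} + z_β)²/d² = 2(1.96 + 1.175)²/0.39² = 129.2 → 130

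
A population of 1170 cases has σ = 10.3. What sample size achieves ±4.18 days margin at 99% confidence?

Without FPC: n₀ = (2.576×10.3/4.18)² = 40.292. With FPC: n = n₀N/(n₀+N-1) = 39.0 → n = 39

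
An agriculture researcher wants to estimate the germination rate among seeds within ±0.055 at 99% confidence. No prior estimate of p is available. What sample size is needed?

Conservative approach: use p = 0.5 (maximizes p(1-p) = 0.25). n = z²(0.25)/E² = 2.576²×0.25/0.055² = 548.4 → n = 549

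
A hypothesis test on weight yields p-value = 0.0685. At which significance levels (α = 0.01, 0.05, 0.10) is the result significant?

p = 0.0685. Significant at: α = 0.1.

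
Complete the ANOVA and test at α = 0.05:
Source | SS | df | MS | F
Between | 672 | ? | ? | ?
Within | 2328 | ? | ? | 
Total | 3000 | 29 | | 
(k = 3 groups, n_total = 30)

df_between = 2, df_within = 27. MS_between = 336.0, MS_within = 86.22. F = 3.897, F_crit ≈ 3.354. Reject H₀.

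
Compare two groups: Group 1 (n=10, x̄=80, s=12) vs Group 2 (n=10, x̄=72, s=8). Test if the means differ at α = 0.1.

Pooled sp = 10.2. t = 1.754, df = 18. Critical t = ±1.734. Reject H₀.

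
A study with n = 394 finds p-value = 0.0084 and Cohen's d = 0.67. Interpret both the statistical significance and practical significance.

Statistically significant (p = 0.0084 < 0.05). Cohen's d = 0.67 indicates a medium effect size. Both statistical and practical significance should be considered.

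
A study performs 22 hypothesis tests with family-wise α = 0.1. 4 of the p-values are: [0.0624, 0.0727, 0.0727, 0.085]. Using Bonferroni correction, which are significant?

Bonferroni α = 0.1/22 = 0.00455. None of the given p-values are significant.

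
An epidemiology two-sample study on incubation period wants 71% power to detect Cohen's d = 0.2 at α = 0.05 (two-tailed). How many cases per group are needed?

z_{α/2} = 1.96, z_β = Φ⁻¹(0.71) = 0.553. For small effect (d = 0.2): n per group = 2(z_{α/2} + z_β)²/d² = 2(1.96 + 0.553)²/0.2² = 315.8 → 316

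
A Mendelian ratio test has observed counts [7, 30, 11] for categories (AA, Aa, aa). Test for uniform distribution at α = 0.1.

Expected = 16 each. χ² = Σ(O-E)²/E = 18.875. df = 2, critical value = 4.605. Reject H₀.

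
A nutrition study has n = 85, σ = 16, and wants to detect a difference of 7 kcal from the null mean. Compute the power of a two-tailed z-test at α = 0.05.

SE = σ/√n = 16/√85 = 1.735. Non-centrality λ = d/SE = 7/1.735 = 4.034. Power ≈ Φ(λ - z_{α/2}) = Φ(4.034 - 1.96) = Φ(2.074) = 0.981.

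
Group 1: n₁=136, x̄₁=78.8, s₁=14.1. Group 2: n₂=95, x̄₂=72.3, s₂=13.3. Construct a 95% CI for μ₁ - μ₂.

Difference = 6.5. SE = √(14.1²/136 + 13.3²/95) = 1.823. CI = (2.93, 10.07)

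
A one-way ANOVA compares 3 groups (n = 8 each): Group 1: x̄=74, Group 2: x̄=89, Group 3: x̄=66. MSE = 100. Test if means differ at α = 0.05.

Grand mean = 76.33. SS_between = 2181.33, MS_between = 1090.67. F = 10.907, F_crit ≈ 3.467. Reject H₀.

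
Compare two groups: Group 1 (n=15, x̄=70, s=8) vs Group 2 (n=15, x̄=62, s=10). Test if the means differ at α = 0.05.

Pooled sp = 9.06. t = 2.419, df = 28. Critical t = ±2.048. Reject H₀.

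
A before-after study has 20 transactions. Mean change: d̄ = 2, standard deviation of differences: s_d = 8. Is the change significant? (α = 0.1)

t = d̄/(s_d/√n) = 2/(8/√20) = 1.118. df = 19, critical t = ±1.729. Fail to reject H₀.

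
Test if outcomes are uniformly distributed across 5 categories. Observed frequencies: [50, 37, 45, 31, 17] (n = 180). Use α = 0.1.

Expected = 36 each. χ² = Σ(O-E)²/E = 18.444. df = 4, critical value = 7.779. Reject H₀.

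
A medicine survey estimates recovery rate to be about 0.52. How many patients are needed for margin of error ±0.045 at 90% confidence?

n = z²p(1-p)/E² = 1.645²×0.52×0.48/0.045² = 333.5 → n = 334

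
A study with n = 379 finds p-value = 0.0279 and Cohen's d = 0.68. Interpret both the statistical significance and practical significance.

Statistically significant (p = 0.0279 < 0.05). Cohen's d = 0.68 indicates a medium effect size. Both statistical and practical significance should be considered.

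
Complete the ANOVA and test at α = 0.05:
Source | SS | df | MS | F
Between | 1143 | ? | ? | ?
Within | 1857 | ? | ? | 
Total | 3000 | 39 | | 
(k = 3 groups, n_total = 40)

df_between = 2, df_within = 37. MS_between = 571.5, MS_within = 50.19. F = 11.387, F_crit ≈ 3.252. Reject H₀.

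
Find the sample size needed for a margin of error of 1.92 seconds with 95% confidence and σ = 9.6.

n = (z*σ/E)² = (1.96×9.6/1.92)² = 96.04 → n = 97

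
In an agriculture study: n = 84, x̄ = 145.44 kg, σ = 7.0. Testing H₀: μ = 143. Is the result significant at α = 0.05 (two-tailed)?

z = (145.44 - 143)/(7.0/√84) = 3.195. Since |z| > 1.96, significant at α = 0.05.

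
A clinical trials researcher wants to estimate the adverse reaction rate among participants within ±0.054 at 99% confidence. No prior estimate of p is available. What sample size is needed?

Conservative approach: use p = 0.5 (maximizes p(1-p) = 0.25). n = z²(0.25)/E² = 2.576²×0.25/0.054² = 568.9 → n = 569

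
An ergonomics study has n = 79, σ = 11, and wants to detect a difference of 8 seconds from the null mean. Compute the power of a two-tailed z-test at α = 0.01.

SE = σ/√n = 11/√79 = 1.238. Non-centrality λ = d/SE = 8/1.238 = 6.464. Power ≈ Φ(λ - z_{α/2}) = Φ(6.464 - 2.576) = Φ(3.888) = 1.0.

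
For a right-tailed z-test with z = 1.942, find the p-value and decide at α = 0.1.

p = P(Z > 1.942) = 1 - Φ(1.942) ≈ 0.0261. Since p < 0.1, reject H₀ (significant) at α = 0.1.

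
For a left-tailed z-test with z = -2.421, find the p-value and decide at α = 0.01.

p = P(Z < -2.421) = Φ(-2.421) ≈ 0.0077. Since p < 0.01, reject H₀ (significant) at α = 0.01.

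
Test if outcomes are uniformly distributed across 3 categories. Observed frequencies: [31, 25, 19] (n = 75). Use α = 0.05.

Expected = 25 each. χ² = Σ(O-E)²/E = 2.88. df = 2, critical value = 5.991. Fail to reject H₀.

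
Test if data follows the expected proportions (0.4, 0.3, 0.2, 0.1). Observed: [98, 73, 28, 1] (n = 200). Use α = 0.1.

Expected: [80.0, 60.0, 40.0, 20.0]. χ² = 28.517. df = 3, critical = 6.251. Reject H₀.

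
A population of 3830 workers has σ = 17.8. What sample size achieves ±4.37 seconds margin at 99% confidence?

Without FPC: n₀ = (2.576×17.8/4.37)² = 110.095. With FPC: n = n₀N/(n₀+N-1) = 107.05 → n = 108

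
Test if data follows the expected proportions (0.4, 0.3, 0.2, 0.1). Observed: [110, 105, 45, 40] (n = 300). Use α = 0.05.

Expected: [120.0, 90.0, 60.0, 30.0]. χ² = 10.417. df = 3, critical = 7.815. Reject H₀.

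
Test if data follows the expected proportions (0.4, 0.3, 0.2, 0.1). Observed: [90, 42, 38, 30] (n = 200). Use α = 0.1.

Expected: [80.0, 60.0, 40.0, 20.0]. χ² = 11.75. df = 3, critical = 6.251. Reject H₀.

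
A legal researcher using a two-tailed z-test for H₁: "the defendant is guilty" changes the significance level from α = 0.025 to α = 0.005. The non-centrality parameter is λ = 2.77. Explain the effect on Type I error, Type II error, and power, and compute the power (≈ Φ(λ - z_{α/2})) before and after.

Decreasing α from 0.025 to 0.005:
• Type I error rate decreases (α is the Type I rate by definition).
• Critical value moves from z_{α/2} = 2.241 to 2.807, so power = Φ(λ - z_{α/2}) goes from Φ(2.77 - 2.241) = 0.702 to Φ(2.77 - 2.807) = 0.485.
• Type II error rate β = 1 - power therefore increases (0.298 → 0.515).
Appropriate when false positives are costly — here, convicting an innocent person.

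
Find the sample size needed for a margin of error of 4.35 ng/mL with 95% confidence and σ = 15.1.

n = (z*σ/E)² = (1.96×15.1/4.35)² = 46.3 → n = 47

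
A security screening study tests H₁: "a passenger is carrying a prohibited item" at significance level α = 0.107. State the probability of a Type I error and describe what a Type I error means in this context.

P(Type I error) = α = 0.107. A Type I error is rejecting H₀ when H₀ is actually true (false positive) — here, concluding that a passenger is carrying a prohibited item when in fact this is not the case. Consequence: detaining an innocent passenger — delay and inconvenience.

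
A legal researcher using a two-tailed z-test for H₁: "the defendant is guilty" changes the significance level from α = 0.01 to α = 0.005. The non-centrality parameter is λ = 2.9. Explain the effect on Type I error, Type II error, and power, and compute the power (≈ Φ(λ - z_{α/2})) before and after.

Decreasing α from 0.01 to 0.005:
• Type I error rate decreases (α is the Type I rate by definition).
• Critical value moves from z_{α/2} = 2.576 to 2.807, so power = Φ(λ - z_{α/2}) goes from Φ(2.9 - 2.576) = 0.627 to Φ(2.9 - 2.807) = 0.537.
• Type II error rate β = 1 - power therefore increases (0.373 → 0.463).
Appropriate when false positives are costly — here, convicting an innocent person.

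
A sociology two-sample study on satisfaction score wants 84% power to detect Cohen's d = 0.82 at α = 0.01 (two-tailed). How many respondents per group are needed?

z_{α/2} = 2.576, z_β = Φ⁻¹(0.84) = 0.994. For large effect (d = 0.82): n per group = 2(z_{α/2} + z_β)²/d² = 2(2.576 + 0.994)²/0.82² = 37.9 → 38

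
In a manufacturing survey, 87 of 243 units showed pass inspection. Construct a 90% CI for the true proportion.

p̂ = 0.358. CI = p̂ ± z*√(p̂(1-p̂)/n) = (0.307, 0.409)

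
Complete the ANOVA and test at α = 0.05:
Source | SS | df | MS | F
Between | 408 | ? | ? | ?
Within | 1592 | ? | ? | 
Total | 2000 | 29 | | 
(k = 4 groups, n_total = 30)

df_between = 3, df_within = 26. MS_between = 136.0, MS_within = 61.23. F = 2.221, F_crit ≈ 2.975. Fail to reject H₀.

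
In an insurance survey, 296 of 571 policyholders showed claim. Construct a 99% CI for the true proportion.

p̂ = 0.518. CI = p̂ ± z*√(p̂(1-p̂)/n) = (0.465, 0.572)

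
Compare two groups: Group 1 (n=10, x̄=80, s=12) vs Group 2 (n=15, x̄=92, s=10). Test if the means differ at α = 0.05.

Pooled sp = 10.83. t = -2.715, df = 23. Critical t = ±2.069. Reject H₀.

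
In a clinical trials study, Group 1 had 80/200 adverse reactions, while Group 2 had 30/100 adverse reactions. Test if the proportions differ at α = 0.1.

p̂₁ = 0.4, p̂₂ = 0.3, pooled p̂ = 0.367. z = 1.694. Critical: ±1.645. Reject H₀.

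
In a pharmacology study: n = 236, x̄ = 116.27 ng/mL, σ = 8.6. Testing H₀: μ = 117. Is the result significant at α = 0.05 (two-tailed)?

z = (116.27 - 117)/(8.6/√236) = -1.304. Since |z| ≤ 1.96, not significant at α = 0.05.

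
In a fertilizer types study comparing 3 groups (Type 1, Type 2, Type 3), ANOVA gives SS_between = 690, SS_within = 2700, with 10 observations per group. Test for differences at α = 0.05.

df_between = 2, df_within = 27. F = MS_between/MS_within = 345.0/100.0 = 3.45. F_crit ≈ 3.354. Reject H₀. At least one mean differs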